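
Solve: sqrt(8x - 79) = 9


Square both sides: 8x - 79 = 9^2 = 81
8x = 81 + 79 = 160
x = 20
Check: sqrt(8*20 - 79) = sqrt(81) = 9 ✓

x = 20


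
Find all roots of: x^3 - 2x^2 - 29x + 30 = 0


Let p(x) = x^3 - 2x^2 - 29x + 30. By the rational root theorem (leading coefficient 1), any rational root is an integer divisor of 30: try ±1, ±2, ... in turn.
Test x = 1: value = 0 ✓, so (x - 1) is a factor.
Synthetic division by (x - 1): bring down 1; 1(1) - 2 = -1; (-1)(1) - 29 = -30; (-30)(1) + 30 = 0 → quotient x^2 - x - 30, remainder 0.
Solve the quadratic x^2 - x - 30 = 0: discriminant = (-1)^2 - 4(1)(-30) = 1 + 120 = 121.
sqrt(121) = 11, so x = (1 ± 11)/2: x = 6 or x = -5.
Collecting all roots found:

x = -5, x = 1, x = 6


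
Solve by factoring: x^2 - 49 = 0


We need two numbers that multiply to -49 and add to 0.
Those numbers are -7 and 7 (since (-7) * 7 = -49 and (-7) + 7 = 0).
So x^2 - 49 = (x - 7)(x + 7) = 0
Setting each factor to zero: x = 7 or x = -7

x = -7, x = 7


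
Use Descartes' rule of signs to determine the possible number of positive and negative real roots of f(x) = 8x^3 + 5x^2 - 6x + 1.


Descartes' rule of signs:

For positive roots, count sign changes in f(x) = 8x^3 + 5x^2 - 6x + 1:
Signs of coefficients: +, +, -, +
Number of sign changes: 2
Possible positive real roots: 2, 0

For negative roots, examine f(-x) = -8x^3 + 5x^2 + 6x + 1:
Signs of coefficients: -, +, +, +
Number of sign changes: 1
Possible negative real roots: 1

Positive roots: 2 or 0; Negative roots: 1


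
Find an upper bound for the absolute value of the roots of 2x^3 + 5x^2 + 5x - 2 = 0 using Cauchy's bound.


Cauchy's bound: all roots r satisfy |r| <= 1 + max(|a_i/a_n|) for i = 0,...,n-1
where a_n is the leading coefficient.

Coefficients: [2, 5, 5, -2]
Leading coefficient a_n = 2
Ratios |a_i/a_n|: 5/2, 5/2, 1
Maximum ratio: 5/2
Cauchy's bound: |r| <= 1 + 5/2 = 7/2

Upper bound = 7/2


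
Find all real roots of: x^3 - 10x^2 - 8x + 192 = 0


Let p(x) = x^3 - 10x^2 - 8x + 192. By the rational root theorem (leading coefficient 1), any rational root is an integer divisor of 192: try ±1, ±2, ... in turn.
Test x = 1: value = 175 ≠ 0.
Test x = -1: value = 189 ≠ 0.
Test x = 2: value = 144 ≠ 0.
Test x = -2: value = 160 ≠ 0.
Test x = 3: value = 105 ≠ 0.
Test x = -3: value = 99 ≠ 0.
Test x = 4: value = 64 ≠ 0.
Test x = -4: value = 0 ✓, so (x + 4) is a factor.
Synthetic division by (x + 4): bring down 1; 1(-4) - 10 = -14; (-14)(-4) - 8 = 48; 48(-4) + 192 = 0 → quotient x^2 - 14x + 48, remainder 0.
Solve the quadratic x^2 - 14x + 48 = 0: discriminant = (-14)^2 - 4(1)(48) = 196 - 192 = 4.
sqrt(4) = 2, so x = (14 ± 2)/2: x = 8 or x = 6.

x = -4, x = 6, x = 8


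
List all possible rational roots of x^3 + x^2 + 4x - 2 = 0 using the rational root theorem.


Rational root theorem: possible roots are ±p/q where:
  p divides the constant term (-2): p ∈ {1, 2}
  q divides the leading coefficient (1): q ∈ {1}

All possible rational roots: -2, -1, 1, 2

-2, -1, 1, 2


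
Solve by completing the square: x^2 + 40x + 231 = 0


Start: x^2 + 40x + 231 = 0
Move constant: x^2 + 40x = -231
Half of 40 is 20, squared is 400
Add 400 to both sides: x^2 + 40x + 400 = 169
(x + 20)^2 = 169
x + 20 = ±13
x = -20 + 13 = -7 or x = -20 - 13 = -33

x = -33, x = -7


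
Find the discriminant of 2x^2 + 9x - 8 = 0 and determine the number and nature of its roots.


For ax^2 + bx + c = 0, discriminant D = b^2 - 4ac
Here a = 2, b = 9, c = -8
D = (9)^2 - 4(2)(-8) = 81 + 64 = 145

D = 145 > 0 but not a perfect square
The equation has 2 distinct real irrational roots.

Discriminant = 145, 2 distinct real irrational roots


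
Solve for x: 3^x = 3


Express both sides with the same base.
3 = 3^1
Since the bases match: x = 1

x = 1


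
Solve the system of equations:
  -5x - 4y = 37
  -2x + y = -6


Using Cramer's rule:
Determinant D = (-5)(1) - (-2)(-4) = -5 - 8 = -13
Dx = (37)(1) - (-6)(-4) = 37 - 24 = 13
Dy = (-5)(-6) - (-2)(37) = 30 + 74 = 104
x = Dx/D = 13/-13 = -1
y = Dy/D = 104/-13 = -8

x = -1, y = -8


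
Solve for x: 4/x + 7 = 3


Subtract 7 from both sides: 4/x = -4
Multiply both sides by x: 4 = -4 * x
Divide by -4: x = -1

x = -1


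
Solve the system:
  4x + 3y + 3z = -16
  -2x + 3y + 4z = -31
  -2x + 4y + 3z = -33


Using Cramer's rule. Expand each determinant along the first row.
D  = 4*[3*3 - 4*4] - 3*[(-2)*3 - 4*(-2)] + 3*[(-2)*4 - 3*(-2)]
  = 4*(-7) - 3*(2) + 3*(-2) = -40
Dx = (-16)*[3*3 - 4*4] - 3*[(-31)*3 - 4*(-33)] + 3*[(-31)*4 - 3*(-33)]
  = (-16)*(-7) - 3*(39) + 3*(-25) = -80
Dy = 4*[(-31)*3 - 4*(-33)] - (-16)*[(-2)*3 - 4*(-2)] + 3*[(-2)*(-33) - (-31)*(-2)]
  = 4*(39) - (-16)*(2) + 3*(4) = 200
Dz = 4*[3*(-33) - (-31)*4] - 3*[(-2)*(-33) - (-31)*(-2)] + (-16)*[(-2)*4 - 3*(-2)]
  = 4*(25) - 3*(4) + (-16)*(-2) = 120
x = Dx/D = -80/-40 = 2, y = Dy/D = 200/-40 = -5, z = Dz/D = 120/-40 = -3
Check eq1: (4)(2) + (3)(-5) + (3)(-3) = -16 = -16 ✓
Check eq2: (-2)(2) + (3)(-5) + (4)(-3) = -31 = -31 ✓
Check eq3: (-2)(2) + (4)(-5) + (3)(-3) = -33 = -33 ✓

x = 2, y = -5, z = -3


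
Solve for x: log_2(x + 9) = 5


Convert to exponential form: x + 9 = 2^5 = 32
x = 32 - 9 = 23
Check: log_2(23 + 9) = log_2(32) = log_2(32) = 5 ✓

x = 23


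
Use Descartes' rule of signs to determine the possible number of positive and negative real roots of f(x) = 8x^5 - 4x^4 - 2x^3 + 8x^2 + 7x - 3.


Descartes' rule of signs:

For positive roots, count sign changes in f(x) = 8x^5 - 4x^4 - 2x^3 + 8x^2 + 7x - 3:
Signs of coefficients: +, -, -, +, +, -
Number of sign changes: 3
Possible positive real roots: 3, 1

For negative roots, examine f(-x) = -8x^5 - 4x^4 + 2x^3 + 8x^2 - 7x - 3:
Signs of coefficients: -, -, +, +, -, -
Number of sign changes: 2
Possible negative real roots: 2, 0

Positive roots: 3 or 1; Negative roots: 2 or 0


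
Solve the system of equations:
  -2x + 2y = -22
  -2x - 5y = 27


Using Cramer's rule:
Determinant D = (-2)(-5) - (-2)(2) = 10 + 4 = 14
Dx = (-22)(-5) - (27)(2) = 110 - 54 = 56
Dy = (-2)(27) - (-2)(-22) = -54 - 44 = -98
x = Dx/D = 56/14 = 4
y = Dy/D = -98/14 = -7

x = 4, y = -7


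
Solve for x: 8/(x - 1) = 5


Multiply both sides by (x - 1): 8 = 5(x - 1)
Distribute: 8 = 5x - 5
5x = 8 + 5 = 13
x = 13/5

x = 13/5


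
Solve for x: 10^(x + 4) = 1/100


Express both sides with the same base.
1/100 = 10^(-2)
Since the bases match, equate exponents: x + 4 = -2
So x = -2 - (4) = -6

x = -6


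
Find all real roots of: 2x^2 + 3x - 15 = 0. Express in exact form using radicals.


Using the quadratic formula: x = (-b ± sqrt(b^2 - 4ac)) / (2a)
Here a = 2, b = 3, c = -15
Discriminant = b^2 - 4ac = 3^2 - 4(2)(-15) = 9 + 120 = 129
Since discriminant = 129 > 0, there are two real roots.
x = (-3 ± sqrt(129)) / 4
Numerically: x ≈ 2.0895 or x ≈ -3.5895

x = (-3 + sqrt(129)) / 4 or x = (-3 - sqrt(129)) / 4


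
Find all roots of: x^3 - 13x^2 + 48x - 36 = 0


Let p(x) = x^3 - 13x^2 + 48x - 36. By the rational root theorem (leading coefficient 1), any rational root is an integer divisor of 36: try ±1, ±2, ... in turn.
Test x = 1: value = 0 ✓, so (x - 1) is a factor.
Synthetic division by (x - 1): bring down 1; 1(1) - 13 = -12; (-12)(1) + 48 = 36; 36(1) - 36 = 0 → quotient x^2 - 12x + 36, remainder 0.
Solve the quadratic x^2 - 12x + 36 = 0: discriminant = (-12)^2 - 4(1)(36) = 144 - 144 = 0.
Discriminant = 0, so a double root: x = 12/2 = 6.
Collecting all roots found:

x = 1, x = 6 (multiplicity 2)


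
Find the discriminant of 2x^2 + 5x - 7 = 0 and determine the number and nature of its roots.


For ax^2 + bx + c = 0, discriminant D = b^2 - 4ac
Here a = 2, b = 5, c = -7
D = (5)^2 - 4(2)(-7) = 25 + 56 = 81

D = 81 > 0 and is a perfect square (sqrt = 9)
The equation has 2 distinct real rational roots.

Discriminant = 81, 2 distinct real rational roots


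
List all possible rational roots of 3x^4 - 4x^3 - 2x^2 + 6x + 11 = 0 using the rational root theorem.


Rational root theorem: possible roots are ±p/q where:
  p divides the constant term (11): p ∈ {1, 11}
  q divides the leading coefficient (3): q ∈ {1, 3}

All possible rational roots: -11, -11/3, -1, -1/3, 1/3, 1, 11/3, 11

-11, -11/3, -1, -1/3, 1/3, 1, 11/3, 11


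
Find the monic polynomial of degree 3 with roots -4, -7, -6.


A monic polynomial with roots -4, -7, -6 is:
p(x) = (x + 4)(x + 7)(x + 6)
After multiplying by (x + 4): x + 4
After multiplying by (x + 7): x^2 + 11x + 28
After multiplying by (x + 6): x^3 + 17x^2 + 94x + 168

x^3 + 17x^2 + 94x + 168


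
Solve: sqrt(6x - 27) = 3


Square both sides: 6x - 27 = 3^2 = 9
6x = 9 + 27 = 36
x = 6
Check: sqrt(6*6 - 27) = sqrt(9) = 3 ✓

x = 6


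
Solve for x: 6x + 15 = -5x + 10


Starting with: 6x + 15 = -5x + 10
Move all x terms to left: (6 + 5)x = 10 - 15
Simplify: 11x = -5
Divide both sides by 11: x = -5/11

x = -5/11


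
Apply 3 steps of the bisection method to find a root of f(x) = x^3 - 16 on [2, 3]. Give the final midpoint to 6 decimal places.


f(x) = x^3 - 16
f(2) = -8 < 0
f(3) = 11 > 0

Step 1: midpoint = (2.000000 + 3.000000)/2 = 2.500000
  f(2.500000) = -0.375000
  f(mid) < 0, so root is in [2.500000, 3.000000]

Step 2: midpoint = (2.500000 + 3.000000)/2 = 2.750000
  f(2.750000) = 4.796875
  f(mid) > 0, so root is in [2.500000, 2.750000]

Step 3: midpoint = (2.500000 + 2.750000)/2 = 2.625000
  f(2.625000) = 2.087891
  f(mid) > 0, so root is in [2.500000, 2.625000]

midpoint = 2.625000


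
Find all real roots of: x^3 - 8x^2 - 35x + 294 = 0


Let p(x) = x^3 - 8x^2 - 35x + 294. By the rational root theorem (leading coefficient 1), any rational root is an integer divisor of 294: try ±1, ±2, ... in turn.
Test x = 1: value = 252 ≠ 0.
Test x = -1: value = 320 ≠ 0.
Test x = 2: value = 200 ≠ 0.
Test x = -2: value = 324 ≠ 0.
Test x = 3: value = 144 ≠ 0.
Test x = -3: value = 300 ≠ 0.
Test x = 6: value = 12 ≠ 0.
Test x = -6: value = 0 ✓, so (x + 6) is a factor.
Synthetic division by (x + 6): bring down 1; 1(-6) - 8 = -14; (-14)(-6) - 35 = 49; 49(-6) + 294 = 0 → quotient x^2 - 14x + 49, remainder 0.
Solve the quadratic x^2 - 14x + 49 = 0: discriminant = (-14)^2 - 4(1)(49) = 196 - 196 = 0.
Discriminant = 0, so a double root: x = 14/2 = 7.

x = -6, x = 7 (multiplicity 2)


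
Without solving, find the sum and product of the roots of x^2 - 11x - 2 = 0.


By Vieta's formulas for ax^2 + bx + c = 0:
  Sum of roots = -b/a
  Product of roots = c/a

Here a = 1, b = -11, c = -2
Sum = -(-11)/1 = 11
Product = -2/1 = -2

Sum = 11, Product = -2


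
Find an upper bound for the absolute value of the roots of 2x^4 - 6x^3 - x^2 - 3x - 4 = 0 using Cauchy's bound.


Cauchy's bound: all roots r satisfy |r| <= 1 + max(|a_i/a_n|) for i = 0,...,n-1
where a_n is the leading coefficient.

Coefficients: [2, -6, -1, -3, -4]
Leading coefficient a_n = 2
Ratios |a_i/a_n|: 3, 1/2, 3/2, 2
Maximum ratio: 3
Cauchy's bound: |r| <= 1 + 3 = 4

Upper bound = 4


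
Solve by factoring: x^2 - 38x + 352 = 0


We need two numbers that multiply to 352 and add to -38.
Those numbers are -16 and -22 (since (-16) * (-22) = 352 and (-16) + (-22) = -38).
So x^2 - 38x + 352 = (x - 16)(x - 22) = 0
Setting each factor to zero: x = 16 or x = 22

x = 16, x = 22


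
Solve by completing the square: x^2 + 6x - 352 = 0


Start: x^2 + 6x - 352 = 0
Move constant: x^2 + 6x = 352
Half of 6 is 3, squared is 9
Add 9 to both sides: x^2 + 6x + 9 = 361
(x + 3)^2 = 361
x + 3 = ±19
x = -3 + 19 = 16 or x = -3 - 19 = -22

x = -22, x = 16


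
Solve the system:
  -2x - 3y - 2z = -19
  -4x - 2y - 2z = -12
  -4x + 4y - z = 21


Using Cramer's rule. Expand each determinant along the first row.
D  = (-2)*[(-2)*(-1) - (-2)*4] - (-3)*[(-4)*(-1) - (-2)*(-4)] + (-2)*[(-4)*4 - (-2)*(-4)]
  = (-2)*(10) - (-3)*(-4) + (-2)*(-24) = 16
Dx = (-19)*[(-2)*(-1) - (-2)*4] - (-3)*[(-12)*(-1) - (-2)*21] + (-2)*[(-12)*4 - (-2)*21]
  = (-19)*(10) - (-3)*(54) + (-2)*(-6) = -16
Dy = (-2)*[(-12)*(-1) - (-2)*21] - (-19)*[(-4)*(-1) - (-2)*(-4)] + (-2)*[(-4)*21 - (-12)*(-4)]
  = (-2)*(54) - (-19)*(-4) + (-2)*(-132) = 80
Dz = (-2)*[(-2)*21 - (-12)*4] - (-3)*[(-4)*21 - (-12)*(-4)] + (-19)*[(-4)*4 - (-2)*(-4)]
  = (-2)*(6) - (-3)*(-132) + (-19)*(-24) = 48
x = Dx/D = -16/16 = -1, y = Dy/D = 80/16 = 5, z = Dz/D = 48/16 = 3
Check eq1: (-2)(-1) + (-3)(5) + (-2)(3) = -19 = -19 ✓
Check eq2: (-4)(-1) + (-2)(5) + (-2)(3) = -12 = -12 ✓
Check eq3: (-4)(-1) + (4)(5) + (-1)(3) = 21 = 21 ✓

x = -1, y = 5, z = 3


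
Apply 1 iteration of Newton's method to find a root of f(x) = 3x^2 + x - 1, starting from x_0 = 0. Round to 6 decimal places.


Newton's method: x_(n+1) = x_n - f(x_n)/f'(x_n)
f(x) = 3x^2 + x - 1
f'(x) = 6x + 1

Iteration 1:
  f(0.000000) = -1.000000
  f'(0.000000) = 1.000000
  x_1 = 0.000000 - (-1.000000)/(1.000000) = 1.000000

x_1 = 1.000000


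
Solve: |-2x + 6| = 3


An absolute value equation |expr| = 3 gives two cases:
Case 1: -2x + 6 = 3
  -2x = -3, so x = 3/2
Case 2: -2x + 6 = -3
  -2x = -9, so x = 9/2

x = 3/2, x = 9/2


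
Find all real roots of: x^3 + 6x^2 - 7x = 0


The constant term is 0, so x = 0 is a root. Factor out x:
  x(x^2 + 6x - 7) = 0
Solve the quadratic x^2 + 6x - 7 = 0: discriminant = 6^2 - 4(1)(-7) = 36 + 28 = 64.
sqrt(64) = 8, so x = (-6 ± 8)/2: x = 1 or x = -7.

x = -7, x = 0, x = 1


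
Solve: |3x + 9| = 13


An absolute value equation |expr| = 13 gives two cases:
Case 1: 3x + 9 = 13
  3x = 4, so x = 4/3
Case 2: 3x + 9 = -13
  3x = -22, so x = -22/3

x = -22/3, x = 4/3


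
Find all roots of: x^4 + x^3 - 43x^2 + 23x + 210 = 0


Let p(x) = x^4 + x^3 - 43x^2 + 23x + 210. By the rational root theorem (leading coefficient 1), any rational root is an integer divisor of 210: try ±1, ±2, ... in turn.
Test x = 1: value = 192 ≠ 0.
Test x = -1: value = 144 ≠ 0.
Test x = 2: value = 108 ≠ 0.
Test x = -2: value = 0 ✓, so (x + 2) is a factor.
Synthetic division by (x + 2): bring down 1; 1(-2) + 1 = -1; (-1)(-2) - 43 = -41; (-41)(-2) + 23 = 105; 105(-2) + 210 = 0 → quotient x^3 - x^2 - 41x + 105, remainder 0.
Continue with the quotient x^3 - x^2 - 41x + 105 (candidates must divide 105).
Test x = 3: value = 0 ✓, so (x - 3) is a factor.
Synthetic division by (x - 3): bring down 1; 1(3) - 1 = 2; 2(3) - 41 = -35; (-35)(3) + 105 = 0 → quotient x^2 + 2x - 35, remainder 0.
Solve the quadratic x^2 + 2x - 35 = 0: discriminant = 2^2 - 4(1)(-35) = 4 + 140 = 144.
sqrt(144) = 12, so x = (-2 ± 12)/2: x = 5 or x = -7.
Collecting all roots found:

x = -7, x = -2, x = 3, x = 5


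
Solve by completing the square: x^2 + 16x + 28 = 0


Start: x^2 + 16x + 28 = 0
Move constant: x^2 + 16x = -28
Half of 16 is 8, squared is 64
Add 64 to both sides: x^2 + 16x + 64 = 36
(x + 8)^2 = 36
x + 8 = ±6
x = -8 + 6 = -2 or x = -8 - 6 = -14

x = -14, x = -2


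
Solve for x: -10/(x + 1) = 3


Multiply both sides by (x + 1): -10 = 3(x + 1)
Distribute: -10 = 3x + 3
3x = -10 - 3 = -13
x = -13/3

x = -13/3


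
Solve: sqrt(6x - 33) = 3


Square both sides: 6x - 33 = 3^2 = 9
6x = 9 + 33 = 42
x = 7
Check: sqrt(6*7 - 33) = sqrt(9) = 3 ✓

x = 7


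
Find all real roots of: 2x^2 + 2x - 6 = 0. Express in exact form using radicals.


Using the quadratic formula: x = (-b ± sqrt(b^2 - 4ac)) / (2a)
Here a = 2, b = 2, c = -6
Discriminant = b^2 - 4ac = 2^2 - 4(2)(-6) = 4 + 48 = 52
Since discriminant = 52 > 0, there are two real roots.
x = (-2 ± 2*sqrt(13)) / 4
Simplifying: x = (-1 ± sqrt(13)) / 2
Numerically: x ≈ 1.3028 or x ≈ -2.3028

x = (-1 + sqrt(13)) / 2 or x = (-1 - sqrt(13)) / 2


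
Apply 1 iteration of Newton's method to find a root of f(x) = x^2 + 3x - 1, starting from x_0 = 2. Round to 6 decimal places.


Newton's method: x_(n+1) = x_n - f(x_n)/f'(x_n)
f(x) = x^2 + 3x - 1
f'(x) = 2x + 3

Iteration 1:
  f(2.000000) = 9.000000
  f'(2.000000) = 7.000000
  x_1 = 2.000000 - (9.000000)/(7.000000) = 0.714286

x_1 = 0.714286


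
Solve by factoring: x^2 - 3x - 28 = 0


We need two numbers that multiply to -28 and add to -3.
Those numbers are -7 and 4 (since (-7) * 4 = -28 and (-7) + 4 = -3).
So x^2 - 3x - 28 = (x - 7)(x + 4) = 0
Setting each factor to zero: x = 7 or x = -4

x = -4, x = 7


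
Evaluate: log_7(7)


We need the exponent such that 7^? = 7
7^1 = 7
Therefore log_7(7) = 1

1


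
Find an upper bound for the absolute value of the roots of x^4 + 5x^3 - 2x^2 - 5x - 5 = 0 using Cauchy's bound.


Cauchy's bound: all roots r satisfy |r| <= 1 + max(|a_i/a_n|) for i = 0,...,n-1
where a_n is the leading coefficient.

Coefficients: [1, 5, -2, -5, -5]
Leading coefficient a_n = 1
Ratios |a_i/a_n|: 5, 2, 5, 5
Maximum ratio: 5
Cauchy's bound: |r| <= 1 + 5 = 6

Upper bound = 6


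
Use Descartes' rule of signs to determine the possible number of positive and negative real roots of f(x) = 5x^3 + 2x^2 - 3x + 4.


Descartes' rule of signs:

For positive roots, count sign changes in f(x) = 5x^3 + 2x^2 - 3x + 4:
Signs of coefficients: +, +, -, +
Number of sign changes: 2
Possible positive real roots: 2, 0

For negative roots, examine f(-x) = -5x^3 + 2x^2 + 3x + 4:
Signs of coefficients: -, +, +, +
Number of sign changes: 1
Possible negative real roots: 1

Positive roots: 2 or 0; Negative roots: 1


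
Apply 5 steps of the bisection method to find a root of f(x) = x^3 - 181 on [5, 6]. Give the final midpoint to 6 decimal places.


f(x) = x^3 - 181
f(5) = -56 < 0
f(6) = 35 > 0

Step 1: midpoint = (5.000000 + 6.000000)/2 = 5.500000
  f(5.500000) = -14.625000
  f(mid) < 0, so root is in [5.500000, 6.000000]

Step 2: midpoint = (5.500000 + 6.000000)/2 = 5.750000
  f(5.750000) = 9.109375
  f(mid) > 0, so root is in [5.500000, 5.750000]

Step 3: midpoint = (5.500000 + 5.750000)/2 = 5.625000
  f(5.625000) = -3.021484
  f(mid) < 0, so root is in [5.625000, 5.750000]

Step 4: midpoint = (5.625000 + 5.750000)/2 = 5.687500
  f(5.687500) = 2.977295
  f(mid) > 0, so root is in [5.625000, 5.687500]

Step 5: midpoint = (5.625000 + 5.687500)/2 = 5.656250
  f(5.656250) = -0.038666
  f(mid) < 0, so root is in [5.656250, 5.687500]

midpoint = 5.656250


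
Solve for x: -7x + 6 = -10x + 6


Starting with: -7x + 6 = -10x + 6
Move all x terms to left: (-7 + 10)x = 6 - 6
Simplify: 3x = 0
Divide both sides by 3: x = 0

x = 0


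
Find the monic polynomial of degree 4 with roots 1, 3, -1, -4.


A monic polynomial with roots 1, 3, -1, -4 is:
p(x) = (x - 1)(x - 3)(x + 1)(x + 4)
After multiplying by (x - 1): x - 1
After multiplying by (x - 3): x^2 - 4x + 3
After multiplying by (x + 1): x^3 - 3x^2 - x + 3
After multiplying by (x + 4): x^4 + x^3 - 13x^2 - x + 12

x^4 + x^3 - 13x^2 - x + 12


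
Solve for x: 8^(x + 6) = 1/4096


Express both sides with the same base.
1/4096 = 8^(-4)
Since the bases match, equate exponents: x + 6 = -4
So x = -4 - (6) = -10

x = -10


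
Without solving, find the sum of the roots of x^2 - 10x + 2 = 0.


By Vieta's formulas for ax^2 + bx + c = 0:
  Sum of roots = -b/a
  Product of roots = c/a

Here a = 1, b = -10, c = 2
Sum = -(-10)/1 = 10
Product = 2/1 = 2

Sum = 10


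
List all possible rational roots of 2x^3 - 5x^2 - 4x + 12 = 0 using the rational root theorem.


Rational root theorem: possible roots are ±p/q where:
  p divides the constant term (12): p ∈ {1, 2, 3, 4, 6, 12}
  q divides the leading coefficient (2): q ∈ {1, 2}

All possible rational roots: -12, -6, -4, -3, -2, -3/2, -1, -1/2, 1/2, 1, 3/2, 2, 3, 4, 6, 12

-12, -6, -4, -3, -2, -3/2, -1, -1/2, 1/2, 1, 3/2, 2, 3, 4, 6, 12


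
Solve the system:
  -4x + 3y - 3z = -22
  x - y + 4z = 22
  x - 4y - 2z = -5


Using Cramer's rule. Expand each determinant along the first row.
D  = (-4)*[(-1)*(-2) - 4*(-4)] - 3*[1*(-2) - 4*1] + (-3)*[1*(-4) - (-1)*1]
  = (-4)*(18) - 3*(-6) + (-3)*(-3) = -45
Dx = (-22)*[(-1)*(-2) - 4*(-4)] - 3*[22*(-2) - 4*(-5)] + (-3)*[22*(-4) - (-1)*(-5)]
  = (-22)*(18) - 3*(-24) + (-3)*(-93) = -45
Dy = (-4)*[22*(-2) - 4*(-5)] - (-22)*[1*(-2) - 4*1] + (-3)*[1*(-5) - 22*1]
  = (-4)*(-24) - (-22)*(-6) + (-3)*(-27) = 45
Dz = (-4)*[(-1)*(-5) - 22*(-4)] - 3*[1*(-5) - 22*1] + (-22)*[1*(-4) - (-1)*1]
  = (-4)*(93) - 3*(-27) + (-22)*(-3) = -225
x = Dx/D = -45/-45 = 1, y = Dy/D = 45/-45 = -1, z = Dz/D = -225/-45 = 5
Check eq1: (-4)(1) + (3)(-1) + (-3)(5) = -22 = -22 ✓
Check eq2: (1)(1) + (-1)(-1) + (4)(5) = 22 = 22 ✓
Check eq3: (1)(1) + (-4)(-1) + (-2)(5) = -5 = -5 ✓

x = 1, y = -1, z = 5


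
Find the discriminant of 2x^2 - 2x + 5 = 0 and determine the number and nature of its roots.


For ax^2 + bx + c = 0, discriminant D = b^2 - 4ac
Here a = 2, b = -2, c = 5
D = (-2)^2 - 4(2)(5) = 4 - 40 = -36

D = -36 < 0
The equation has no real roots (2 complex conjugate roots).

Discriminant = -36, no real roots (2 complex conjugate roots)


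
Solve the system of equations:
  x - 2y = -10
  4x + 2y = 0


Using Cramer's rule:
Determinant D = (1)(2) - (4)(-2) = 2 + 8 = 10
Dx = (-10)(2) - (0)(-2) = -20 - 0 = -20
Dy = (1)(0) - (4)(-10) = 0 + 40 = 40
x = Dx/D = -20/10 = -2
y = Dy/D = 40/10 = 4

x = -2, y = 4


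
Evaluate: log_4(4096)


We need the exponent such that 4^? = 4096
4^6 = 4096
Therefore log_4(4096) = 6

6


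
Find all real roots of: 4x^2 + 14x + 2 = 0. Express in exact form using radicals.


Using the quadratic formula: x = (-b ± sqrt(b^2 - 4ac)) / (2a)
Here a = 4, b = 14, c = 2
Discriminant = b^2 - 4ac = 14^2 - 4(4)(2) = 196 - 32 = 164
Since discriminant = 164 > 0, there are two real roots.
x = (-14 ± 2*sqrt(41)) / 8
Simplifying: x = (-7 ± sqrt(41)) / 4
Numerically: x ≈ -0.1492 or x ≈ -3.3508

x = (-7 + sqrt(41)) / 4 or x = (-7 - sqrt(41)) / 4


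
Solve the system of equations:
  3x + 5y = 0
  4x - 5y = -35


Using Cramer's rule:
Determinant D = (3)(-5) - (4)(5) = -15 - 20 = -35
Dx = (0)(-5) - (-35)(5) = 0 + 175 = 175
Dy = (3)(-35) - (4)(0) = -105 - 0 = -105
x = Dx/D = 175/-35 = -5
y = Dy/D = -105/-35 = 3

x = -5, y = 3


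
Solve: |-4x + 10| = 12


An absolute value equation |expr| = 12 gives two cases:
Case 1: -4x + 10 = 12
  -4x = 2, so x = -1/2
Case 2: -4x + 10 = -12
  -4x = -22, so x = 11/2

x = -1/2, x = 11/2


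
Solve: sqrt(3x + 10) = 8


Square both sides: 3x + 10 = 8^2 = 64
3x = 64 - 10 = 54
x = 18
Check: sqrt(3*18 + 10) = sqrt(64) = 8 ✓

x = 18


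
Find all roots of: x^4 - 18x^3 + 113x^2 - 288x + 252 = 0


Let p(x) = x^4 - 18x^3 + 113x^2 - 288x + 252. By the rational root theorem (leading coefficient 1), any rational root is an integer divisor of 252: try ±1, ±2, ... in turn.
Test x = 1: value = 60 ≠ 0.
Test x = -1: value = 672 ≠ 0.
Test x = 2: value = 0 ✓, so (x - 2) is a factor.
Synthetic division by (x - 2): bring down 1; 1(2) - 18 = -16; (-16)(2) + 113 = 81; 81(2) - 288 = -126; (-126)(2) + 252 = 0 → quotient x^3 - 16x^2 + 81x - 126, remainder 0.
Continue with the quotient x^3 - 16x^2 + 81x - 126 (candidates must divide 126; re-test x = 2 first in case it repeats).
Test x = 2: value = -20 ≠ 0.
Test x = -2: value = -360 ≠ 0.
Test x = 3: value = 0 ✓, so (x - 3) is a factor.
Synthetic division by (x - 3): bring down 1; 1(3) - 16 = -13; (-13)(3) + 81 = 42; 42(3) - 126 = 0 → quotient x^2 - 13x + 42, remainder 0.
Solve the quadratic x^2 - 13x + 42 = 0: discriminant = (-13)^2 - 4(1)(42) = 169 - 168 = 1.
sqrt(1) = 1, so x = (13 ± 1)/2: x = 7 or x = 6.
Collecting all roots found:

x = 2, x = 3, x = 6, x = 7


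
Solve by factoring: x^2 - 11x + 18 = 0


We need two numbers that multiply to 18 and add to -11.
Those numbers are -2 and -9 (since (-2) * (-9) = 18 and (-2) + (-9) = -11).
So x^2 - 11x + 18 = (x - 2)(x - 9) = 0
Setting each factor to zero: x = 2 or x = 9

x = 2, x = 9


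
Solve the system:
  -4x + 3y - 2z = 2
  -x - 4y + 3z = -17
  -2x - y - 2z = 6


Using Cramer's rule. Expand each determinant along the first row.
D  = (-4)*[(-4)*(-2) - 3*(-1)] - 3*[(-1)*(-2) - 3*(-2)] + (-2)*[(-1)*(-1) - (-4)*(-2)]
  = (-4)*(11) - 3*(8) + (-2)*(-7) = -54
Dx = 2*[(-4)*(-2) - 3*(-1)] - 3*[(-17)*(-2) - 3*6] + (-2)*[(-17)*(-1) - (-4)*6]
  = 2*(11) - 3*(16) + (-2)*(41) = -108
Dy = (-4)*[(-17)*(-2) - 3*6] - 2*[(-1)*(-2) - 3*(-2)] + (-2)*[(-1)*6 - (-17)*(-2)]
  = (-4)*(16) - 2*(8) + (-2)*(-40) = 0
Dz = (-4)*[(-4)*6 - (-17)*(-1)] - 3*[(-1)*6 - (-17)*(-2)] + 2*[(-1)*(-1) - (-4)*(-2)]
  = (-4)*(-41) - 3*(-40) + 2*(-7) = 270
x = Dx/D = -108/-54 = 2, y = Dy/D = 0/-54 = 0, z = Dz/D = 270/-54 = -5
Check eq1: (-4)(2) + (3)(0) + (-2)(-5) = 2 = 2 ✓
Check eq2: (-1)(2) + (-4)(0) + (3)(-5) = -17 = -17 ✓
Check eq3: (-2)(2) + (-1)(0) + (-2)(-5) = 6 = 6 ✓

x = 2, y = 0, z = -5


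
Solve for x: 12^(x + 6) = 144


Express both sides with the same base.
144 = 12^2
Since the bases match, equate exponents: x + 6 = 2
So x = 2 - (6) = -4

x = -4


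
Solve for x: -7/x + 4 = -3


Subtract 4 from both sides: -7/x = -7
Multiply both sides by x: -7 = -7 * x
Divide by -7: x = 1

x = 1


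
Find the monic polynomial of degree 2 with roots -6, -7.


A monic polynomial with roots -6, -7 is:
p(x) = (x + 6)(x + 7)
After multiplying by (x + 6): x + 6
After multiplying by (x + 7): x^2 + 13x + 42

x^2 + 13x + 42


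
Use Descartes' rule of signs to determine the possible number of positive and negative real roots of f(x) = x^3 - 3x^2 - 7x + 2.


Descartes' rule of signs:

For positive roots, count sign changes in f(x) = x^3 - 3x^2 - 7x + 2:
Signs of coefficients: +, -, -, +
Number of sign changes: 2
Possible positive real roots: 2, 0

For negative roots, examine f(-x) = -x^3 - 3x^2 + 7x + 2:
Signs of coefficients: -, -, +, +
Number of sign changes: 1
Possible negative real roots: 1

Positive roots: 2 or 0; Negative roots: 1


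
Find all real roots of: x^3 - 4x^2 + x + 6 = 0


Let p(x) = x^3 - 4x^2 + x + 6. By the rational root theorem (leading coefficient 1), any rational root is an integer divisor of 6: try ±1, ±2, ... in turn.
Test x = 1: value = 4 ≠ 0.
Test x = -1: value = 0 ✓, so (x + 1) is a factor.
Synthetic division by (x + 1): bring down 1; 1(-1) - 4 = -5; (-5)(-1) + 1 = 6; 6(-1) + 6 = 0 → quotient x^2 - 5x + 6, remainder 0.
Solve the quadratic x^2 - 5x + 6 = 0: discriminant = (-5)^2 - 4(1)(6) = 25 - 24 = 1.
sqrt(1) = 1, so x = (5 ± 1)/2: x = 3 or x = 2.

x = -1, x = 2, x = 3


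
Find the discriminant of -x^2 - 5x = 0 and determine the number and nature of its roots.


For ax^2 + bx + c = 0, discriminant D = b^2 - 4ac
Here a = -1, b = -5, c = 0
D = (-5)^2 - 4(-1)(0) = 25 - 0 = 25

D = 25 > 0 and is a perfect square (sqrt = 5)
The equation has 2 distinct real rational roots.

Discriminant = 25, 2 distinct real rational roots


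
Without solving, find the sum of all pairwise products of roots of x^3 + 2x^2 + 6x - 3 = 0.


By Vieta's formulas for x^3 + bx^2 + cx + d = 0:
  r1 + r2 + r3 = -b/a = -2
  r1*r2 + r1*r3 + r2*r3 = c/a = 6
  r1*r2*r3 = -d/a = 3


Sum of pairwise products = 6


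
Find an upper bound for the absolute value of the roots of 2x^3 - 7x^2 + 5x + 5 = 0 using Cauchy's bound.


Cauchy's bound: all roots r satisfy |r| <= 1 + max(|a_i/a_n|) for i = 0,...,n-1
where a_n is the leading coefficient.

Coefficients: [2, -7, 5, 5]
Leading coefficient a_n = 2
Ratios |a_i/a_n|: 7/2, 5/2, 5/2
Maximum ratio: 7/2
Cauchy's bound: |r| <= 1 + 7/2 = 9/2

Upper bound = 9/2


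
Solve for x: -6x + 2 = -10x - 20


Starting with: -6x + 2 = -10x - 20
Move all x terms to left: (-6 + 10)x = -20 - 2
Simplify: 4x = -22
Divide both sides by 4: x = -11/2

x = -11/2


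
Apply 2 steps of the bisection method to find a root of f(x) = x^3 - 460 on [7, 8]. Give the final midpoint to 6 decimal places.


f(x) = x^3 - 460
f(7) = -117 < 0
f(8) = 52 > 0

Step 1: midpoint = (7.000000 + 8.000000)/2 = 7.500000
  f(7.500000) = -38.125000
  f(mid) < 0, so root is in [7.500000, 8.000000]

Step 2: midpoint = (7.500000 + 8.000000)/2 = 7.750000
  f(7.750000) = 5.484375
  f(mid) > 0, so root is in [7.500000, 7.750000]

midpoint = 7.750000


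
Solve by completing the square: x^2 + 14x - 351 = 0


Start: x^2 + 14x - 351 = 0
Move constant: x^2 + 14x = 351
Half of 14 is 7, squared is 49
Add 49 to both sides: x^2 + 14x + 49 = 400
(x + 7)^2 = 400
x + 7 = ±20
x = -7 + 20 = 13 or x = -7 - 20 = -27

x = -27, x = 13


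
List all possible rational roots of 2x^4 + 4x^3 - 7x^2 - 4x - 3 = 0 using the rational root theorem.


Rational root theorem: possible roots are ±p/q where:
  p divides the constant term (-3): p ∈ {1, 3}
  q divides the leading coefficient (2): q ∈ {1, 2}

All possible rational roots: -3, -3/2, -1, -1/2, 1/2, 1, 3/2, 3

-3, -3/2, -1, -1/2, 1/2, 1, 3/2, 3


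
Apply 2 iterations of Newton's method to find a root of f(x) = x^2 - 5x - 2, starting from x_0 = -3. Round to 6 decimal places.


Newton's method: x_(n+1) = x_n - f(x_n)/f'(x_n)
f(x) = x^2 - 5x - 2
f'(x) = 2x - 5

Iteration 1:
  f(-3.000000) = 22.000000
  f'(-3.000000) = -11.000000
  x_1 = -3.000000 - (22.000000)/(-11.000000) = -1.000000

Iteration 2:
  f(-1.000000) = 4.000000
  f'(-1.000000) = -7.000000
  x_2 = -1.000000 - (4.000000)/(-7.000000) = -0.428571

x_2 = -0.428571


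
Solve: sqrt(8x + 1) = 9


Square both sides: 8x + 1 = 9^2 = 81
8x = 81 - 1 = 80
x = 10
Check: sqrt(8*10 + 1) = sqrt(81) = 9 ✓

x = 10


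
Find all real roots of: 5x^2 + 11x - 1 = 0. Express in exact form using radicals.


Using the quadratic formula: x = (-b ± sqrt(b^2 - 4ac)) / (2a)
Here a = 5, b = 11, c = -1
Discriminant = b^2 - 4ac = 11^2 - 4(5)(-1) = 121 + 20 = 141
Since discriminant = 141 > 0, there are two real roots.
x = (-11 ± sqrt(141)) / 10
Numerically: x ≈ 0.0874 or x ≈ -2.2874

x = (-11 + sqrt(141)) / 10 or x = (-11 - sqrt(141)) / 10


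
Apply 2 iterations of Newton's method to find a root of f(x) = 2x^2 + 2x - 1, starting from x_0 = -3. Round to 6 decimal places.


Newton's method: x_(n+1) = x_n - f(x_n)/f'(x_n)
f(x) = 2x^2 + 2x - 1
f'(x) = 4x + 2

Iteration 1:
  f(-3.000000) = 11.000000
  f'(-3.000000) = -10.000000
  x_1 = -3.000000 - (11.000000)/(-10.000000) = -1.900000

Iteration 2:
  f(-1.900000) = 2.420000
  f'(-1.900000) = -5.600000
  x_2 = -1.900000 - (2.420000)/(-5.600000) = -1.467857

x_2 = -1.467857


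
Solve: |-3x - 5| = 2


An absolute value equation |expr| = 2 gives two cases:
Case 1: -3x - 5 = 2
  -3x = 7, so x = -7/3
Case 2: -3x - 5 = -2
  -3x = 3, so x = -1

x = -7/3, x = -1


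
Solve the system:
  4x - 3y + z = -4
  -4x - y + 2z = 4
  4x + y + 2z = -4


Using Cramer's rule. Expand each determinant along the first row.
D  = 4*[(-1)*2 - 2*1] - (-3)*[(-4)*2 - 2*4] + 1*[(-4)*1 - (-1)*4]
  = 4*(-4) - (-3)*(-16) + 1*(0) = -64
Dx = (-4)*[(-1)*2 - 2*1] - (-3)*[4*2 - 2*(-4)] + 1*[4*1 - (-1)*(-4)]
  = (-4)*(-4) - (-3)*(16) + 1*(0) = 64
Dy = 4*[4*2 - 2*(-4)] - (-4)*[(-4)*2 - 2*4] + 1*[(-4)*(-4) - 4*4]
  = 4*(16) - (-4)*(-16) + 1*(0) = 0
Dz = 4*[(-1)*(-4) - 4*1] - (-3)*[(-4)*(-4) - 4*4] + (-4)*[(-4)*1 - (-1)*4]
  = 4*(0) - (-3)*(0) + (-4)*(0) = 0
x = Dx/D = 64/-64 = -1, y = Dy/D = 0/-64 = 0, z = Dz/D = 0/-64 = 0
Check eq1: (4)(-1) + (-3)(0) + (1)(0) = -4 = -4 ✓
Check eq2: (-4)(-1) + (-1)(0) + (2)(0) = 4 = 4 ✓
Check eq3: (4)(-1) + (1)(0) + (2)(0) = -4 = -4 ✓

x = -1, y = 0, z = 0


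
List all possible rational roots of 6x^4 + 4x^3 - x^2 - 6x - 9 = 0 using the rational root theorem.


Rational root theorem: possible roots are ±p/q where:
  p divides the constant term (-9): p ∈ {1, 3, 9}
  q divides the leading coefficient (6): q ∈ {1, 2, 3, 6}

All possible rational roots: -9, -9/2, -3, -3/2, -1, -1/2, -1/3, -1/6, 1/6, 1/3, 1/2, 1, 3/2, 3, 9/2, 9

-9, -9/2, -3, -3/2, -1, -1/2, -1/3, -1/6, 1/6, 1/3, 1/2, 1, 3/2, 3, 9/2, 9


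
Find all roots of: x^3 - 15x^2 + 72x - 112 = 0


Let p(x) = x^3 - 15x^2 + 72x - 112. By the rational root theorem (leading coefficient 1), any rational root is an integer divisor of 112: try ±1, ±2, ... in turn.
Test x = 1: value = -54 ≠ 0.
Test x = -1: value = -200 ≠ 0.
Test x = 2: value = -20 ≠ 0.
Test x = -2: value = -324 ≠ 0.
Test x = 4: value = 0 ✓, so (x - 4) is a factor.
Synthetic division by (x - 4): bring down 1; 1(4) - 15 = -11; (-11)(4) + 72 = 28; 28(4) - 112 = 0 → quotient x^2 - 11x + 28, remainder 0.
Solve the quadratic x^2 - 11x + 28 = 0: discriminant = (-11)^2 - 4(1)(28) = 121 - 112 = 9.
sqrt(9) = 3, so x = (11 ± 3)/2: x = 7 or x = 4.
Collecting all roots found:

x = 4 (multiplicity 2), x = 7


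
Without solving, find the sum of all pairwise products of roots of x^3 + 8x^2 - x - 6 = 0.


By Vieta's formulas for x^3 + bx^2 + cx + d = 0:
  r1 + r2 + r3 = -b/a = -8
  r1*r2 + r1*r3 + r2*r3 = c/a = -1
  r1*r2*r3 = -d/a = 6


Sum of pairwise products = -1


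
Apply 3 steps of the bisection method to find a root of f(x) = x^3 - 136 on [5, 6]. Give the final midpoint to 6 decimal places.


f(x) = x^3 - 136
f(5) = -11 < 0
f(6) = 80 > 0

Step 1: midpoint = (5.000000 + 6.000000)/2 = 5.500000
  f(5.500000) = 30.375000
  f(mid) > 0, so root is in [5.000000, 5.500000]

Step 2: midpoint = (5.000000 + 5.500000)/2 = 5.250000
  f(5.250000) = 8.703125
  f(mid) > 0, so root is in [5.000000, 5.250000]

Step 3: midpoint = (5.000000 + 5.250000)/2 = 5.125000
  f(5.125000) = -1.388672
  f(mid) < 0, so root is in [5.125000, 5.250000]

midpoint = 5.125000


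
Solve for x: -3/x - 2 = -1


Subtract -2 from both sides: -3/x = 1
Multiply both sides by x: -3 = 1 * x
Divide by 1: x = -3

x = -3


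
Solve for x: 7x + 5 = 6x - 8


Starting with: 7x + 5 = 6x - 8
Move all x terms to left: (7 - 6)x = -8 - 5
Simplify: x = -13
Divide both sides by 1: x = -13

x = -13


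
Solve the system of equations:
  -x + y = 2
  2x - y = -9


Using Cramer's rule:
Determinant D = (-1)(-1) - (2)(1) = 1 - 2 = -1
Dx = (2)(-1) - (-9)(1) = -2 + 9 = 7
Dy = (-1)(-9) - (2)(2) = 9 - 4 = 5
x = Dx/D = 7/-1 = -7
y = Dy/D = 5/-1 = -5

x = -7, y = -5


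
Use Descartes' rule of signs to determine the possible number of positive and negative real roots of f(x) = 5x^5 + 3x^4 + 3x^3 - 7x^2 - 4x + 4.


Descartes' rule of signs:

For positive roots, count sign changes in f(x) = 5x^5 + 3x^4 + 3x^3 - 7x^2 - 4x + 4:
Signs of coefficients: +, +, +, -, -, +
Number of sign changes: 2
Possible positive real roots: 2, 0

For negative roots, examine f(-x) = -5x^5 + 3x^4 - 3x^3 - 7x^2 + 4x + 4:
Signs of coefficients: -, +, -, -, +, +
Number of sign changes: 3
Possible negative real roots: 3, 1

Positive roots: 2 or 0; Negative roots: 3 or 1


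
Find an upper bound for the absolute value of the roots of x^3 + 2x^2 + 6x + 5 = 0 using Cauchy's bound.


Cauchy's bound: all roots r satisfy |r| <= 1 + max(|a_i/a_n|) for i = 0,...,n-1
where a_n is the leading coefficient.

Coefficients: [1, 2, 6, 5]
Leading coefficient a_n = 1
Ratios |a_i/a_n|: 2, 6, 5
Maximum ratio: 6
Cauchy's bound: |r| <= 1 + 6 = 7

Upper bound = 7


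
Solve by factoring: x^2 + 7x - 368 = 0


We need two numbers that multiply to -368 and add to 7.
Those numbers are -16 and 23 (since (-16) * 23 = -368 and (-16) + 23 = 7).
So x^2 + 7x - 368 = (x - 16)(x + 23) = 0
Setting each factor to zero: x = 16 or x = -23

x = -23, x = 16


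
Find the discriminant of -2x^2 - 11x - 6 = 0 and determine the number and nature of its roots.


For ax^2 + bx + c = 0, discriminant D = b^2 - 4ac
Here a = -2, b = -11, c = -6
D = (-11)^2 - 4(-2)(-6) = 121 - 48 = 73

D = 73 > 0 but not a perfect square
The equation has 2 distinct real irrational roots.

Discriminant = 73, 2 distinct real irrational roots


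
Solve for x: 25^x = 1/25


Express both sides with the same base.
1/25 = 25^(-1)
Since the bases match: x = -1

x = -1


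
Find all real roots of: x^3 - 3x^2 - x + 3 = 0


Let p(x) = x^3 - 3x^2 - x + 3. By the rational root theorem (leading coefficient 1), any rational root is an integer divisor of 3: try ±1, ±2, ... in turn.
Test x = 1: value = 0 ✓, so (x - 1) is a factor.
Synthetic division by (x - 1): bring down 1; 1(1) - 3 = -2; (-2)(1) - 1 = -3; (-3)(1) + 3 = 0 → quotient x^2 - 2x - 3, remainder 0.
Solve the quadratic x^2 - 2x - 3 = 0: discriminant = (-2)^2 - 4(1)(-3) = 4 + 12 = 16.
sqrt(16) = 4, so x = (2 ± 4)/2: x = 3 or x = -1.

x = -1, x = 1, x = 3


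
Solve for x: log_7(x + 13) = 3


Convert to exponential form: x + 13 = 7^3 = 343
x = 343 - 13 = 330
Check: log_7(330 + 13) = log_7(343) = log_7(343) = 3 ✓

x = 330


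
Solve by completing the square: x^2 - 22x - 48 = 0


Start: x^2 - 22x - 48 = 0
Move constant: x^2 - 22x = 48
Half of -22 is -11, squared is 121
Add 121 to both sides: x^2 - 22x + 121 = 169
(x - 11)^2 = 169
x - 11 = ±13
x = 11 + 13 = 24 or x = 11 - 13 = -2

x = -2, x = 24


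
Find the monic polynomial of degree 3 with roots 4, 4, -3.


A monic polynomial with roots 4, 4, -3 is:
p(x) = (x - 4)(x - 4)(x + 3)
After multiplying by (x - 4): x - 4
After multiplying by (x - 4): x^2 - 8x + 16
After multiplying by (x + 3): x^3 - 5x^2 - 8x + 48

x^3 - 5x^2 - 8x + 48


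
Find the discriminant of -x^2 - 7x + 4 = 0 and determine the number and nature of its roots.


For ax^2 + bx + c = 0, discriminant D = b^2 - 4ac
Here a = -1, b = -7, c = 4
D = (-7)^2 - 4(-1)(4) = 49 + 16 = 65

D = 65 > 0 but not a perfect square
The equation has 2 distinct real irrational roots.

Discriminant = 65, 2 distinct real irrational roots


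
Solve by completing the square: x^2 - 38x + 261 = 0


Start: x^2 - 38x + 261 = 0
Move constant: x^2 - 38x = -261
Half of -38 is -19, squared is 361
Add 361 to both sides: x^2 - 38x + 361 = 100
(x - 19)^2 = 100
x - 19 = ±10
x = 19 + 10 = 29 or x = 19 - 10 = 9

x = 9, x = 29


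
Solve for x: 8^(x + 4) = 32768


Express both sides with the same base.
32768 = 8^5
Since the bases match, equate exponents: x + 4 = 5
So x = 5 - (4) = 1

x = 1


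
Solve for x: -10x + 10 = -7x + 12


Starting with: -10x + 10 = -7x + 12
Move all x terms to left: (-10 + 7)x = 12 - 10
Simplify: -3x = 2
Divide both sides by -3: x = -2/3

x = -2/3


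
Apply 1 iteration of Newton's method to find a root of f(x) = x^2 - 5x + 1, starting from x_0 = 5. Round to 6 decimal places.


Newton's method: x_(n+1) = x_n - f(x_n)/f'(x_n)
f(x) = x^2 - 5x + 1
f'(x) = 2x - 5

Iteration 1:
  f(5.000000) = 1.000000
  f'(5.000000) = 5.000000
  x_1 = 5.000000 - (1.000000)/(5.000000) = 4.800000

x_1 = 4.800000


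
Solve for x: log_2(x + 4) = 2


Convert to exponential form: x + 4 = 2^2 = 4
x = 4 - 4 = 0
Check: log_2(0 + 4) = log_2(4) = log_2(4) = 2 ✓

x = 0


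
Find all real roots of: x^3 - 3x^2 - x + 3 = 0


Let p(x) = x^3 - 3x^2 - x + 3. By the rational root theorem (leading coefficient 1), any rational root is an integer divisor of 3: try ±1, ±2, ... in turn.
Test x = 1: value = 0 ✓, so (x - 1) is a factor.
Synthetic division by (x - 1): bring down 1; 1(1) - 3 = -2; (-2)(1) - 1 = -3; (-3)(1) + 3 = 0 → quotient x^2 - 2x - 3, remainder 0.
Solve the quadratic x^2 - 2x - 3 = 0: discriminant = (-2)^2 - 4(1)(-3) = 4 + 12 = 16.
sqrt(16) = 4, so x = (2 ± 4)/2: x = 3 or x = -1.

x = -1, x = 1, x = 3


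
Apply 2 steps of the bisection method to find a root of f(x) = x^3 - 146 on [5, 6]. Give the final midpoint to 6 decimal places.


f(x) = x^3 - 146
f(5) = -21 < 0
f(6) = 70 > 0

Step 1: midpoint = (5.000000 + 6.000000)/2 = 5.500000
  f(5.500000) = 20.375000
  f(mid) > 0, so root is in [5.000000, 5.500000]

Step 2: midpoint = (5.000000 + 5.500000)/2 = 5.250000
  f(5.250000) = -1.296875
  f(mid) < 0, so root is in [5.250000, 5.500000]

midpoint = 5.250000


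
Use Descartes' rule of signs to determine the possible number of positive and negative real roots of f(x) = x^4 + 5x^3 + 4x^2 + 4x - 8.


Descartes' rule of signs:

For positive roots, count sign changes in f(x) = x^4 + 5x^3 + 4x^2 + 4x - 8:
Signs of coefficients: +, +, +, +, -
Number of sign changes: 1
Possible positive real roots: 1

For negative roots, examine f(-x) = x^4 - 5x^3 + 4x^2 - 4x - 8:
Signs of coefficients: +, -, +, -, -
Number of sign changes: 3
Possible negative real roots: 3, 1

Positive roots: 1; Negative roots: 3 or 1


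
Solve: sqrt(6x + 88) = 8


Square both sides: 6x + 88 = 8^2 = 64
6x = 64 - 88 = -24
x = -4
Check: sqrt(6*(-4) + 88) = sqrt(64) = 8 ✓

x = -4


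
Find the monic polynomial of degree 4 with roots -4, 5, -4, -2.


A monic polynomial with roots -4, 5, -4, -2 is:
p(x) = (x + 4)(x - 5)(x + 4)(x + 2)
After multiplying by (x + 4): x + 4
After multiplying by (x - 5): x^2 - x - 20
After multiplying by (x + 4): x^3 + 3x^2 - 24x - 80
After multiplying by (x + 2): x^4 + 5x^3 - 18x^2 - 128x - 160

x^4 + 5x^3 - 18x^2 - 128x - 160
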